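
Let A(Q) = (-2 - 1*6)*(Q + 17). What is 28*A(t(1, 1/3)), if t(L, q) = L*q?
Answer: -11648/3 ≈ -3882.7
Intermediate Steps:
A(Q) = -136 - 8*Q (A(Q) = (-2 - 6)*(17 + Q) = -8*(17 + Q) = -136 - 8*Q)
28*A(t(1, 1/3)) = 28*(-136 - 8/3) = 28*(-416/3) = -11648/3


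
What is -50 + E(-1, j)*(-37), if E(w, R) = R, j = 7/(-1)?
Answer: 209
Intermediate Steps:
j = -7 (j = 7*(-1) = -7)
-50 + E(-1, j)*(-37) = -50 - 7*(-37) = -50 + 259 = 209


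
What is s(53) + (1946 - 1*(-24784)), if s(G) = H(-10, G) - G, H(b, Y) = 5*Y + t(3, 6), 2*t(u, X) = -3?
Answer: 53881/2 ≈ 26941.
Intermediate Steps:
t(u, X) = -3/2 (t(u, X) = (1/2)*(-3) = -3/2)
H(b, Y) = -3/2 + 5*Y (H(b, Y) = 5*Y - 3/2 = -3/2 + 5*Y)
s(G) = -3/2 + 4*G (s(G) = (-3/2 + 5*G) - G = -3/2 + 4*G)
s(53) + (1946 - 1*(-24784)) = (-3/2 + 4*53) + (1946 - 1*(-24784)) = (-3/2 + 212) + (1946 + 24784) = 421/2 + 26730 = 53881/2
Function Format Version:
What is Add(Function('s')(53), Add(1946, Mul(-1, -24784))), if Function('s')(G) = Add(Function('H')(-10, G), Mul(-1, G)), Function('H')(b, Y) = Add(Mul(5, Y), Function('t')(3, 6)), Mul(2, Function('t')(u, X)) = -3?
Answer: Rational(53881, 2) ≈ 26941.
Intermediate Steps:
Function('t')(u, X) = Rational(-3, 2) (Function('t')(u, X) = Mul(Rational(1, 2), -3) = Rational(-3, 2))
Function('H')(b, Y) = Add(Rational(-3, 2), Mul(5, Y)) (Function('H')(b, Y) = Add(Mul(5, Y), Rational(-3, 2)) = Add(Rational(-3, 2), Mul(5, Y)))
Function('s')(G) = Add(Rational(-3, 2), Mul(4, G)) (Function('s')(G) = Add(Add(Rational(-3, 2), Mul(5, G)), Mul(-1, G)) = Add(Rational(-3, 2), Mul(4, G)))
Add(Function('s')(53), Add(1946, Mul(-1, -24784))) = Add(Add(Rational(-3, 2), Mul(4, 53)), Add(1946, Mul(-1, -24784))) = Add(Add(Rational(-3, 2), 212), Add(1946, 24784)) = Add(Rational(421, 2), 26730) = Rational(53881, 2)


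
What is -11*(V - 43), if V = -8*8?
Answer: 1177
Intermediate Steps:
V = -64
-11*(V - 43) = -11*(-64 - 43) = -11*(-107) = 1177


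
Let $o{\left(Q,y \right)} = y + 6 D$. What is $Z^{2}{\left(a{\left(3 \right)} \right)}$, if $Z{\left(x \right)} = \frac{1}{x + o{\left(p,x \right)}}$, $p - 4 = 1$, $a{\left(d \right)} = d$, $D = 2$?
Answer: $\frac{1}{324} \approx 0.0030864$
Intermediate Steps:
$p = 5$ ($p = 4 + 1 = 5$)
$o{\left(Q,y \right)} = 12 + y$ ($o{\left(Q,y \right)} = y + 6 \cdot 2 = y + 12 = 12 + y$)
$Z{\left(x \right)} = \frac{1}{12 + 2 x}$ ($Z{\left(x \right)} = \frac{1}{x + \left(12 + x\right)} = \frac{1}{12 + 2 x}$)
$Z^{2}{\left(a{\left(3 \right)} \right)} = \left(\frac{1}{2 \left(6 + 3\right)}\right)^{2} = \left(\frac{1}{2 \cdot 9}\right)^{2} = \left(\frac{1}{2} \cdot \frac{1}{9}\right)^{2} = \left(\frac{1}{18}\right)^{2} = \frac{1}{324}$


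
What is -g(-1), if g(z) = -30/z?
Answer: -30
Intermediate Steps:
-g(-1) = -(-30)/(-1) = -(-30)*(-1) = -1*30 = -30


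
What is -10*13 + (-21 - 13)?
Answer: -164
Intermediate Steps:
-10*13 + (-21 - 13) = -130 - 34 = -164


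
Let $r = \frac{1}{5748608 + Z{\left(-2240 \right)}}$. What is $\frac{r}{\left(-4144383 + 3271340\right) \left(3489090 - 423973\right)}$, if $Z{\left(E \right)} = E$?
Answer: $- \frac{1}{15377159755414425408} \approx -6.5031 \cdot 10^{-20}$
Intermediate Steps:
$r = \frac{1}{5746368}$ ($r = \frac{1}{5748608 - 2240} = \frac{1}{5746368} \approx 1.7402 \cdot 10^{-7}$)
$\frac{r}{\left(-4144383 + 3271340\right) \left(3489090 - 423973\right)} = \frac{1}{5746368 \left(-4144383 + 3271340\right) \left(3489090 - 423973\right)} = \frac{1}{5746368 \left(\left(-873043\right) 3065117\right)} = \frac{1}{5746368 \left(-2675978941031\right)} = \frac{1}{5746368} \left(- \frac{1}{2675978941031}\right) = - \frac{1}{15377159755414425408}$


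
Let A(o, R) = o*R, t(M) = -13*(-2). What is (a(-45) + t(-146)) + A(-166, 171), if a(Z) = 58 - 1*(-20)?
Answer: -28282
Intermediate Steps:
a(Z) = 78 (a(Z) = 58 + 20 = 78)
t(M) = 26
A(o, R) = R*o
(a(-45) + t(-146)) + A(-166, 171) = (78 + 26) + 171*(-166) = 104 - 28386 = -28282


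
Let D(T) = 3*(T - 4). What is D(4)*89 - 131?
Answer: -131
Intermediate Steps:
D(T) = -12 + 3*T (D(T) = 3*(-4 + T) = -12 + 3*T)
D(4)*89 - 131 = (-12 + 3*4)*89 - 131 = (-12 + 12)*89 - 131 = 0*89 - 131 = 0 - 131 = -131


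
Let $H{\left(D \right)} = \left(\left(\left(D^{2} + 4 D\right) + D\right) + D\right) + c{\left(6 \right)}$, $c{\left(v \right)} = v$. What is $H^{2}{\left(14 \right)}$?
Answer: $81796$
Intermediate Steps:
$H{\left(D \right)} = 6 + D^{2} + 6 D$ ($H{\left(D \right)} = \left(\left(\left(D^{2} + 4 D\right) + D\right) + D\right) + 6 = \left(\left(D^{2} + 5 D\right) + D\right) + 6 = \left(D^{2} + 6 D\right) + 6 = 6 + D^{2} + 6 D$)
$H^{2}{\left(14 \right)} = \left(6 + 14^{2} + 6 \cdot 14\right)^{2} = \left(6 + 196 + 84\right)^{2} = 286^{2} = 81796$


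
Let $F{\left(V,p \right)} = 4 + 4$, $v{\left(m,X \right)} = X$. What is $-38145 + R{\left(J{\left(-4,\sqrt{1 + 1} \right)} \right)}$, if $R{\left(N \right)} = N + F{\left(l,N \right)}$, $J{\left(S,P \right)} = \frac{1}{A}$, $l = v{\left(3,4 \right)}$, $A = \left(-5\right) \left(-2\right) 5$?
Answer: $- \frac{1906849}{50} \approx -38137.0$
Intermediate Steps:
$A = 50$ ($A = 10 \cdot 5 = 50$)
$l = 4$
$F{\left(V,p \right)} = 8$
$J{\left(S,P \right)} = \frac{1}{50}$
$R{\left(N \right)} = 8 + N$ ($R{\left(N \right)} = N + 8 = 8 + N$)
$-38145 + R{\left(J{\left(-4,\sqrt{1 + 1} \right)} \right)} = -38145 + \left(8 + \frac{1}{50}\right) = -38145 + \frac{401}{50} = - \frac{1906849}{50}$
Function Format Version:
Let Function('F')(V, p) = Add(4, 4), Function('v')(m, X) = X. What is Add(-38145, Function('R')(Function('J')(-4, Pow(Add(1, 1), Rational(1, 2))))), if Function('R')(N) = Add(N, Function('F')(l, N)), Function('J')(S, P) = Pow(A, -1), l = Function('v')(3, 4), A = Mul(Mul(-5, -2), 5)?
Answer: Rational(-1906849, 50) ≈ -38137.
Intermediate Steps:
A = 50 (A = Mul(10, 5) = 50)
l = 4
Function('F')(V, p) = 8
Function('J')(S, P) = Rational(1, 50) (Function('J')(S, P) = Pow(50, -1) = Rational(1, 50))
Function('R')(N) = Add(8, N) (Function('R')(N) = Add(N, 8) = Add(8, N))
Add(-38145, Function('R')(Function('J')(-4, Pow(Add(1, 1), Rational(1, 2))))) = Add(-38145, Add(8, Rational(1, 50))) = Add(-38145, Rational(401, 50)) = Rational(-1906849, 50)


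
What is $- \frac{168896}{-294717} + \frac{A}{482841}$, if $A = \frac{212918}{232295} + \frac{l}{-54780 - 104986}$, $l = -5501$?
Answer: $\frac{112094797677378530953}{195600422416844849670} \approx 0.57308$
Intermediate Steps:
$A = \frac{35294911983}{37112842970}$ ($A = \frac{212918}{232295} - \frac{5501}{-54780 - 104986} = 212918 \cdot \frac{1}{232295} - \frac{5501}{-54780 - 104986} = \frac{212918}{232295} - \frac{5501}{-159766} = \frac{212918}{232295} - - \frac{5501}{159766} = \frac{212918}{232295} + \frac{5501}{159766} = \frac{35294911983}{37112842970} \approx 0.95102$)
$- \frac{168896}{-294717} + \frac{A}{482841} = - \frac{168896}{-294717} + \frac{35294911983}{37112842970 \cdot 482841} = \left(-168896\right) \left(- \frac{1}{294717}\right) + \frac{35294911983}{37112842970} \cdot \frac{1}{482841} = \frac{168896}{294717} + \frac{3921656887}{1991066912497530} = \frac{112094797677378530953}{195600422416844849670}$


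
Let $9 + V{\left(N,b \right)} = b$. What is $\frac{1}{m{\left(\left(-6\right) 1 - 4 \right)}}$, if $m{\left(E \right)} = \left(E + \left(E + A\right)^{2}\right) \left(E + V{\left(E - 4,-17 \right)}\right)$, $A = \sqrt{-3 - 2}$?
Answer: $- \frac{i}{720 \sqrt{5} + 3060 i} \approx -0.00025595 - 0.00013466 i$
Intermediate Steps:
$V{\left(N,b \right)} = -9 + b$
$A = i \sqrt{5}$ ($A = \sqrt{-5} = i \sqrt{5} \approx 2.2361 i$)
$m{\left(E \right)} = \left(-26 + E\right) \left(E + \left(E + i \sqrt{5}\right)^{2}\right)$ ($m{\left(E \right)} = \left(E + \left(E + i \sqrt{5}\right)^{2}\right) \left(E - 26\right) = \left(E + \left(E + i \sqrt{5}\right)^{2}\right) \left(-26 + E\right) = \left(-26 + E\right) \left(E + \left(E + i \sqrt{5}\right)^{2}\right)$)
$\frac{1}{m{\left(\left(-6\right) 1 - 4 \right)}} = \frac{1}{\left(\left(-6\right) 1 - 4\right)^{2} - 26 \left(\left(-6\right) 1 - 4\right) - 26 \left(\left(\left(-6\right) 1 - 4\right) + i \sqrt{5}\right)^{2} + \left(\left(-6\right) 1 - 4\right) \left(\left(\left(-6\right) 1 - 4\right) + i \sqrt{5}\right)^{2}} = \frac{1}{\left(-6 - 4\right)^{2} - 26 \left(-6 - 4\right) - 26 \left(\left(-6 - 4\right) + i \sqrt{5}\right)^{2} + \left(-6 - 4\right) \left(\left(-6 - 4\right) + i \sqrt{5}\right)^{2}} = \frac{1}{\left(-10\right)^{2} - -260 - 26 \left(-10 + i \sqrt{5}\right)^{2} - 10 \left(-10 + i \sqrt{5}\right)^{2}} = \frac{1}{100 + 260 - 26 \left(-10 + i \sqrt{5}\right)^{2} - 10 \left(-10 + i \sqrt{5}\right)^{2}} = \frac{1}{360 - 36 \left(-10 + i \sqrt{5}\right)^{2}}$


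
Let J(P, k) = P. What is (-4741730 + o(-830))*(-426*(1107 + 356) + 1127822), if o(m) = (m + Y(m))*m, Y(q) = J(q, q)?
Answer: -1697385255120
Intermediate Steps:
Y(q) = q
o(m) = 2*m**2 (o(m) = (m + m)*m = (2*m)*m = 2*m**2)
(-4741730 + o(-830))*(-426*(1107 + 356) + 1127822) = (-4741730 + 2*(-830)**2)*(-426*(1107 + 356) + 1127822) = (-4741730 + 2*688900)*(-426*1463 + 1127822) = (-4741730 + 1377800)*(-623238 + 1127822) = -3363930*504584 = -1697385255120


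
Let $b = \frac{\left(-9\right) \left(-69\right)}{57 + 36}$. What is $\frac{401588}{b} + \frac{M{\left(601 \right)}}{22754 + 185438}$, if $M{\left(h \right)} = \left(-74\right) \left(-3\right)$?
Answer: $\frac{1295914860865}{21547872} \approx 60141.0$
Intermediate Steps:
$b = \frac{207}{31}$ ($b = \frac{621}{93} = 621 \cdot \frac{1}{93} = \frac{207}{31} \approx 6.6774$)
$M{\left(h \right)} = 222$
$\frac{401588}{b} + \frac{M{\left(601 \right)}}{22754 + 185438} = \frac{401588}{\frac{207}{31}} + \frac{222}{22754 + 185438} = 401588 \cdot \frac{31}{207} + \frac{222}{208192} = \frac{12449228}{207} + 222 \cdot \frac{1}{208192} = \frac{12449228}{207} + \frac{111}{104096} = \frac{1295914860865}{21547872}$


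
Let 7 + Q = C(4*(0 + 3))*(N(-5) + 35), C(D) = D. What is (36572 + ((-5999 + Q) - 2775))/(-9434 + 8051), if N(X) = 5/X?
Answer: -28199/1383 ≈ -20.390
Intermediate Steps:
Q = 401 (Q = -7 + (4*(0 + 3))*(5/(-5) + 35) = -7 + (4*3)*(5*(-⅕) + 35) = -7 + 12*(-1 + 35) = -7 + 12*34 = -7 + 408 = 401)
(36572 + ((-5999 + Q) - 2775))/(-9434 + 8051) = (36572 + ((-5999 + 401) - 2775))/(-9434 + 8051) = (36572 + (-5598 - 2775))/(-1383) = (36572 - 8373)*(-1/1383) = 28199*(-1/1383) = -28199/1383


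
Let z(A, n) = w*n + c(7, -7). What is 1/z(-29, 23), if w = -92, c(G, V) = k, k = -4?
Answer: -1/2120 ≈ -0.00047170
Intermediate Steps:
c(G, V) = -4
z(A, n) = -4 - 92*n (z(A, n) = -92*n - 4 = -4 - 92*n)
1/z(-29, 23) = 1/(-4 - 92*23) = 1/(-4 - 2116) = 1/(-2120) = -1/2120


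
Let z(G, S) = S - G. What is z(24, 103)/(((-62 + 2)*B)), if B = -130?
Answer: 79/7800 ≈ 0.010128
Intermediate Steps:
z(24, 103)/(((-62 + 2)*B)) = (103 - 1*24)/(((-62 + 2)*(-130))) = (103 - 24)/((-60*(-130))) = 79/7800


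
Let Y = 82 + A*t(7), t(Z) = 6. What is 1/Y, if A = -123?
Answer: -1/656 ≈ -0.0015244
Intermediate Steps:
Y = -656 (Y = 82 - 123*6 = 82 - 738 = -656)
1/Y = 1/(-656) = -1/656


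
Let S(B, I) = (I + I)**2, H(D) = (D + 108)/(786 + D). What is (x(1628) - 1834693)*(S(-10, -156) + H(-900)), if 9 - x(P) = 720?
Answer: -3394888045872/19 ≈ -1.7868e+11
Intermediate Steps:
x(P) = -711 (x(P) = 9 - 1*720 = 9 - 720 = -711)
H(D) = (108 + D)/(786 + D)
S(B, I) = 4*I**2 (S(B, I) = (2*I)**2 = 4*I**2)
(x(1628) - 1834693)*(S(-10, -156) + H(-900)) = (-711 - 1834693)*(4*(-156)**2 + (108 - 900)/(786 - 900)) = -1835404*(4*24336 - 792/(-114)) = -1835404*(97344 - 1/114*(-792)) = -1835404*(97344 + 132/19) = -1835404*1849668/19 = -3394888045872/19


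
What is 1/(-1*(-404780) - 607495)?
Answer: -1/202715 ≈ -4.9330e-6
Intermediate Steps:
1/(-1*(-404780) - 607495) = 1/(404780 - 607495) = 1/(-202715) = -1/202715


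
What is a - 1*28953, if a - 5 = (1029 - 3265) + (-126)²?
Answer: -15308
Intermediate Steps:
a = 13645 (a = 5 + ((1029 - 3265) + (-126)²) = 5 + (-2236 + 15876) = 5 + 13640 = 13645)
a - 1*28953 = 13645 - 1*28953 = 13645 - 28953 = -15308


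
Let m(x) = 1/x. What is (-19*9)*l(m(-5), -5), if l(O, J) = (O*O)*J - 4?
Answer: 3591/5 ≈ 718.20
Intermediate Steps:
m(x) = 1/x
l(O, J) = -4 + J*O² (l(O, J) = O²*J - 4 = J*O² - 4 = -4 + J*O²)
(-19*9)*l(m(-5), -5) = (-19*9)*(-4 - 5*(1/(-5))²) = -171*(-4 - 5*(-⅕)²) = -171*(-4 - 5*1/25) = -171*(-4 - ⅕) = -171*(-21/5) = 3591/5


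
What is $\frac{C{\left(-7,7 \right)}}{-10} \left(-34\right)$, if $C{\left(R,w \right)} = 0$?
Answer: $0$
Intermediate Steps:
$\frac{C{\left(-7,7 \right)}}{-10} \left(-34\right) = \frac{1}{-10} \cdot 0 \left(-34\right) = \left(- \frac{1}{10}\right) 0 \left(-34\right) = 0 \left(-34\right) = 0$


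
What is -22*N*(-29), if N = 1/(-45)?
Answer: -638/45 ≈ -14.178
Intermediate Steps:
N = -1/45 ≈ -0.022222
-22*N*(-29) = -22*(-1/45)*(-29) = (22/45)*(-29) = -638/45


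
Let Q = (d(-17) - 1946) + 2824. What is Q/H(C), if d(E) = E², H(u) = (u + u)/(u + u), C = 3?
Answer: 1167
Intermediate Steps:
H(u) = 1 (H(u) = (2*u)/((2*u)) = (2*u)*(1/(2*u)) = 1)
Q = 1167 (Q = ((-17)² - 1946) + 2824 = (289 - 1946) + 2824 = -1657 + 2824 = 1167)
Q/H(C) = 1167/1 = 1167*1 = 1167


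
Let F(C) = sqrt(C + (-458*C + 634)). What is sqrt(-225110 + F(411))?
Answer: sqrt(-225110 + I*sqrt(187193)) ≈ 0.456 + 474.46*I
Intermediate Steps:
F(C) = sqrt(634 - 457*C) (F(C) = sqrt(C + (634 - 458*C)) = sqrt(634 - 457*C))
sqrt(-225110 + F(411)) = sqrt(-225110 + sqrt(634 - 457*411)) = sqrt(-225110 + sqrt(634 - 187827)) = sqrt(-225110 + sqrt(-187193)) = sqrt(-225110 + I*sqrt(187193))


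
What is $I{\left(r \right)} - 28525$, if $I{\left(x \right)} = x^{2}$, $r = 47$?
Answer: $-26316$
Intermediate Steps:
$I{\left(r \right)} - 28525 = 47^{2} - 28525 = 2209 - 28525 = -26316$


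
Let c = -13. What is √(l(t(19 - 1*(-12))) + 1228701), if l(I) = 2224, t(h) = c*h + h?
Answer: 5*√49237 ≈ 1109.5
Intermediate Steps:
t(h) = -12*h (t(h) = -13*h + h = -12*h)
√(l(t(19 - 1*(-12))) + 1228701) = √(2224 + 1228701) = √1230925 = 5*√49237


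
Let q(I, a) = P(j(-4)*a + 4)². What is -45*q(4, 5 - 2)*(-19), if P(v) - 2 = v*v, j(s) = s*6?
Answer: 18296893980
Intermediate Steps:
j(s) = 6*s
P(v) = 2 + v² (P(v) = 2 + v*v = 2 + v²)
q(I, a) = (2 + (4 - 24*a)²)² (q(I, a) = (2 + ((6*(-4))*a + 4)²)² = (2 + (-24*a + 4)²)² = (2 + (4 - 24*a)²)²)
-45*q(4, 5 - 2)*(-19) = -180*(1 + 8*(-1 + 6*(5 - 2))²)²*(-19) = -180*(1 + 8*(-1 + 6*3)²)²*(-19) = -180*(1 + 8*(-1 + 18)²)²*(-19) = -180*(1 + 8*17²)²*(-19) = -180*(1 + 8*289)²*(-19) = -180*(1 + 2312)²*(-19) = -180*2313²*(-19) = -180*5349969*(-19) = -45*21399876*(-19) = -962994420*(-19) = 18296893980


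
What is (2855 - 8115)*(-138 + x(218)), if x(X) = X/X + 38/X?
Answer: 78447640/109 ≈ 7.1970e+5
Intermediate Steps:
x(X) = 1 + 38/X
(2855 - 8115)*(-138 + x(218)) = (2855 - 8115)*(-138 + (38 + 218)/218) = -5260*(-138 + (1/218)*256) = -5260*(-138 + 128/109) = -5260*(-14914/109) = 78447640/109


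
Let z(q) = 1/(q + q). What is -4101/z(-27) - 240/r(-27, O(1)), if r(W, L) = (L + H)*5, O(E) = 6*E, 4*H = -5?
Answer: 4207434/19 ≈ 2.2144e+5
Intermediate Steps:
H = -5/4 (H = (¼)*(-5) = -5/4 ≈ -1.2500)
r(W, L) = -25/4 + 5*L (r(W, L) = (L - 5/4)*5 = (-5/4 + L)*5 = -25/4 + 5*L)
z(q) = 1/(2*q)
-4101/z(-27) - 240/r(-27, O(1)) = -4101/((½)/(-27)) - 240/(-25/4 + 5*(6*1)) = -4101/((½)*(-1/27)) - 240/(-25/4 + 5*6) = -4101/(-1/54) - 240/(-25/4 + 30) = -4101*(-54) - 240/95/4 = 221454 - 240*4/95 = 221454 - 192/19 = 4207434/19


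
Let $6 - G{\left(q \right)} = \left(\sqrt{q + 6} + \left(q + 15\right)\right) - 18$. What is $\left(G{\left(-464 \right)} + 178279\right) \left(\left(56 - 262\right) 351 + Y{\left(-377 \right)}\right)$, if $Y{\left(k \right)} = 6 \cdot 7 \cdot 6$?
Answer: $-12879796608 + 72054 i \sqrt{458} \approx -1.288 \cdot 10^{10} + 1.542 \cdot 10^{6} i$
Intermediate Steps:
$Y{\left(k \right)} = 252$ ($Y{\left(k \right)} = 42 \cdot 6 = 252$)
$G{\left(q \right)} = 9 - q - \sqrt{6 + q}$ ($G{\left(q \right)} = 6 - \left(\left(\sqrt{q + 6} + \left(q + 15\right)\right) - 18\right) = 6 - \left(\left(\sqrt{6 + q} + \left(15 + q\right)\right) - 18\right) = 6 - \left(\left(15 + q + \sqrt{6 + q}\right) - 18\right) = 6 - \left(-3 + q + \sqrt{6 + q}\right) = 9 - q - \sqrt{6 + q}$)
$\left(G{\left(-464 \right)} + 178279\right) \left(\left(56 - 262\right) 351 + Y{\left(-377 \right)}\right) = \left(\left(9 - -464 - \sqrt{6 - 464}\right) + 178279\right) \left(\left(56 - 262\right) 351 + 252\right) = \left(\left(9 + 464 - \sqrt{-458}\right) + 178279\right) \left(\left(-206\right) 351 + 252\right) = \left(\left(9 + 464 - i \sqrt{458}\right) + 178279\right) \left(-72306 + 252\right) = \left(\left(9 + 464 - i \sqrt{458}\right) + 178279\right) \left(-72054\right) = \left(\left(473 - i \sqrt{458}\right) + 178279\right) \left(-72054\right) = \left(178752 - i \sqrt{458}\right) \left(-72054\right) = -12879796608 + 72054 i \sqrt{458}$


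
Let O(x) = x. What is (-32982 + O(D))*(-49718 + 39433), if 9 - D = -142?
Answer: 337666835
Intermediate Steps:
D = 151 (D = 9 - 1*(-142) = 9 + 142 = 151)
(-32982 + O(D))*(-49718 + 39433) = (-32982 + 151)*(-49718 + 39433) = -32831*(-10285) = 337666835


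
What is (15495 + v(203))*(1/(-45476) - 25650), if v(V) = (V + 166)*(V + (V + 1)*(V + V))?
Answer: -17877423898928829/22738 ≈ -7.8624e+11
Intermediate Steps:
v(V) = (166 + V)*(V + 2*V*(1 + V)) (v(V) = (166 + V)*(V + (1 + V)*(2*V)) = (166 + V)*(V + 2*V*(1 + V)))
(15495 + v(203))*(1/(-45476) - 25650) = (15495 + 203*(498 + 2*203**2 + 335*203))*(1/(-45476) - 25650) = (15495 + 203*(498 + 2*41209 + 68005))*(-1/45476 - 25650) = (15495 + 203*(498 + 82418 + 68005))*(-1166459401/45476) = (15495 + 203*150921)*(-1166459401/45476) = (15495 + 30636963)*(-1166459401/45476) = 30652458*(-1166459401/45476) = -17877423898928829/22738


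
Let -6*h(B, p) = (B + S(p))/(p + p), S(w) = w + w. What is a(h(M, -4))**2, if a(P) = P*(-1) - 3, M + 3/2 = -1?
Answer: 7921/1024 ≈ 7.7354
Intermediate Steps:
M = -5/2 (M = -3/2 - 1 = -5/2 ≈ -2.5000)
S(w) = 2*w
h(B, p) = -(B + 2*p)/(12*p) (h(B, p) = -(B + 2*p)/(6*(p + p)) = -(B + 2*p)/(6*(2*p)) = -(B + 2*p)*1/(2*p)/6 = -(B + 2*p)/(12*p))
a(P) = -3 - P (a(P) = -P - 3 = -3 - P)
a(h(M, -4))**2 = (-3 - (-1*(-5/2) - 2*(-4))/(12*(-4)))**2 = (-3 - (-1)*(5/2 + 8)/(12*4))**2 = (-3 - (-1)*21/(12*4*2))**2 = (-3 - 1*(-7/32))**2 = (-3 + 7/32)**2 = (-89/32)**2 = 7921/1024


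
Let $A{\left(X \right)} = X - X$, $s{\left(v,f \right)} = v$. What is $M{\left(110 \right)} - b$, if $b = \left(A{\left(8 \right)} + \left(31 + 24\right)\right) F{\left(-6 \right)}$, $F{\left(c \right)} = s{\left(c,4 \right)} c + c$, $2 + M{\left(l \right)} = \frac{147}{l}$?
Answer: $- \frac{181573}{110} \approx -1650.7$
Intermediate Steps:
$M{\left(l \right)} = -2 + \frac{147}{l}$
$F{\left(c \right)} = c + c^{2}$ ($F{\left(c \right)} = c c + c = c^{2} + c = c + c^{2}$)
$A{\left(X \right)} = 0$
$b = 1650$ ($b = \left(0 + \left(31 + 24\right)\right) \left(- 6 \left(1 - 6\right)\right) = \left(0 + 55\right) \left(\left(-6\right) \left(-5\right)\right) = 55 \cdot 30 = 1650$)
$M{\left(110 \right)} - b = \left(-2 + \frac{147}{110}\right) - 1650 = - \frac{73}{110} - 1650 = - \frac{181573}{110}$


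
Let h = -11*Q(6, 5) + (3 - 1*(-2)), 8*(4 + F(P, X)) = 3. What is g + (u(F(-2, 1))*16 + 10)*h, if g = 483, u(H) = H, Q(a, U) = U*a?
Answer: 16083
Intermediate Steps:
F(P, X) = -29/8 (F(P, X) = -4 + (1/8)*3 = -4 + 3/8 = -29/8)
h = -325 (h = -55*6 + (3 - 1*(-2)) = -11*30 + (3 + 2) = -330 + 5 = -325)
g + (u(F(-2, 1))*16 + 10)*h = 483 + (-29/8*16 + 10)*(-325) = 483 + (-58 + 10)*(-325) = 483 - 48*(-325) = 483 + 15600 = 16083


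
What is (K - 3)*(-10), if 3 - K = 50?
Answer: 500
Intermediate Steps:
K = -47 (K = 3 - 1*50 = 3 - 50 = -47)
(K - 3)*(-10) = (-47 - 3)*(-10) = -50*(-10) = 500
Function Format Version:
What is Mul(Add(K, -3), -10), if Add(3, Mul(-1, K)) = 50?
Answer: 500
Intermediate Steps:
K = -47 (K = Add(3, Mul(-1, 50)) = Add(3, -50) = -47)
Mul(Add(K, -3), -10) = Mul(Add(-47, -3), -10) = Mul(-50, -10) = 500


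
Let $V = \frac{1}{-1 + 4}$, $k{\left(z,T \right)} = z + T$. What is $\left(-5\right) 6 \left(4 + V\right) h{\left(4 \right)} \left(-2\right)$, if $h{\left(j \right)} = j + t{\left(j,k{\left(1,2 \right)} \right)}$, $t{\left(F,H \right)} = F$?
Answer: $2080$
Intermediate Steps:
$k{\left(z,T \right)} = T + z$
$V = \frac{1}{3} \approx 0.33333$
$h{\left(j \right)} = 2 j$ ($h{\left(j \right)} = j + j = 2 j$)
$\left(-5\right) 6 \left(4 + V\right) h{\left(4 \right)} \left(-2\right) = \left(-5\right) 6 \left(4 + \frac{1}{3}\right) 2 \cdot 4 \left(-2\right) = - 30 \frac{13 \cdot 8 \left(-2\right)}{3} = - 30 \cdot \frac{13}{3} \left(-16\right) = \left(-30\right) \left(- \frac{208}{3}\right) = 2080$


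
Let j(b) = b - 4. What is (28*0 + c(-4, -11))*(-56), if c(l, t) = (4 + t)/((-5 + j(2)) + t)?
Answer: -196/9 ≈ -21.778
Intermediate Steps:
j(b) = -4 + b
c(l, t) = (4 + t)/(-7 + t) (c(l, t) = (4 + t)/((-5 + (-4 + 2)) + t) = (4 + t)/((-5 - 2) + t) = (4 + t)/(-7 + t))
(28*0 + c(-4, -11))*(-56) = (28*0 + (4 - 11)/(-7 - 11))*(-56) = (0 - 7/(-18))*(-56) = (0 - 1/18*(-7))*(-56) = (0 + 7/18)*(-56) = (7/18)*(-56) = -196/9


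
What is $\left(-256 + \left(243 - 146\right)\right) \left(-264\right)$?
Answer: $41976$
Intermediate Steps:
$\left(-256 + \left(243 - 146\right)\right) \left(-264\right) = \left(-256 + 97\right) \left(-264\right) = \left(-159\right) \left(-264\right) = 41976$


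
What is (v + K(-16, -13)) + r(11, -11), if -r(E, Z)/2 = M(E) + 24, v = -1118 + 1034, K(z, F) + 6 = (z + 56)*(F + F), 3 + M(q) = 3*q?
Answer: -1238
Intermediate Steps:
M(q) = -3 + 3*q
K(z, F) = -6 + 2*F*(56 + z) (K(z, F) = -6 + (z + 56)*(F + F) = -6 + (56 + z)*(2*F) = -6 + 2*F*(56 + z))
v = -84
r(E, Z) = -42 - 6*E (r(E, Z) = -2*((-3 + 3*E) + 24) = -2*(21 + 3*E) = -42 - 6*E)
(v + K(-16, -13)) + r(11, -11) = (-84 + (-6 + 112*(-13) + 2*(-13)*(-16))) + (-42 - 6*11) = (-84 + (-6 - 1456 + 416)) + (-42 - 66) = (-84 - 1046) - 108 = -1130 - 108 = -1238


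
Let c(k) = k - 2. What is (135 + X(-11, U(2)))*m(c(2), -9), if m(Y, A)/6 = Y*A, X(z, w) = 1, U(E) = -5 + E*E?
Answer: 0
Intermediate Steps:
c(k) = -2 + k
U(E) = -5 + E²
m(Y, A) = 6*A*Y (m(Y, A) = 6*(Y*A) = 6*(A*Y) = 6*A*Y)
(135 + X(-11, U(2)))*m(c(2), -9) = (135 + 1)*(6*(-9)*(-2 + 2)) = 136*(6*(-9)*0) = 136*0 = 0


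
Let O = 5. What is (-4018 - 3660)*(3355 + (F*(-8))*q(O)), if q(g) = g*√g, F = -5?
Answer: -25759690 - 1535600*√5 ≈ -2.9193e+7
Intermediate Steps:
q(g) = g^(3/2)
(-4018 - 3660)*(3355 + (F*(-8))*q(O)) = (-4018 - 3660)*(3355 + (-5*(-8))*5^(3/2)) = -7678*(3355 + 40*(5*√5)) = -7678*(3355 + 200*√5) = -25759690 - 1535600*√5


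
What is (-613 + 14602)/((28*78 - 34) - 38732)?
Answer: -4663/12194 ≈ -0.38240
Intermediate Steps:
(-613 + 14602)/((28*78 - 34) - 38732) = 13989/((2184 - 34) - 38732) = 13989/(2150 - 38732) = 13989/(-36582) = 13989*(-1/36582) = -4663/12194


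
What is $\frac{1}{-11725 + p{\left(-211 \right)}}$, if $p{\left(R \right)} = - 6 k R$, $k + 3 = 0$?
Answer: $- \frac{1}{15523} \approx -6.4421 \cdot 10^{-5}$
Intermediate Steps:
$k = -3$ ($k = -3 + 0 = -3$)
$p{\left(R \right)} = 18 R$ ($p{\left(R \right)} = - 6 \left(- 3 R\right) = 18 R$)
$\frac{1}{-11725 + p{\left(-211 \right)}} = \frac{1}{-11725 + 18 \left(-211\right)} = \frac{1}{-11725 - 3798} = \frac{1}{-15523} = - \frac{1}{15523}$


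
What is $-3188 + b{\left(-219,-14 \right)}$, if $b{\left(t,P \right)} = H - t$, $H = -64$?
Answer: $-3033$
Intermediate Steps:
$b{\left(t,P \right)} = -64 - t$
$-3188 + b{\left(-219,-14 \right)} = -3188 - -155 = -3188 + \left(-64 + 219\right) = -3188 + 155 = -3033$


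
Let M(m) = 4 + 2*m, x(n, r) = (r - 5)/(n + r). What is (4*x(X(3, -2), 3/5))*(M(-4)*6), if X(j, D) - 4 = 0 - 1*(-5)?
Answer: 44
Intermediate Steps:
X(j, D) = 9 (X(j, D) = 4 + (0 - 1*(-5)) = 4 + (0 + 5) = 4 + 5 = 9)
x(n, r) = (-5 + r)/(n + r)
(4*x(X(3, -2), 3/5))*(M(-4)*6) = (4*((-5 + 3/5)/(9 + 3/5)))*((4 + 2*(-4))*6) = (4*((-5 + 3*(⅕))/(9 + 3*(⅕))))*((4 - 8)*6) = (4*((-5 + ⅗)/(9 + ⅗)))*(-4*6) = (4*(-22/5/(48/5)))*(-24) = (4*((5/48)*(-22/5)))*(-24) = (4*(-11/24))*(-24) = -11/6*(-24) = 44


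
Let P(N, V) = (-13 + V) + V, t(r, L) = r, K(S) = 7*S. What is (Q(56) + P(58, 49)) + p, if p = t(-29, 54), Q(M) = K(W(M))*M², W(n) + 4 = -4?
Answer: -175560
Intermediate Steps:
W(n) = -8 (W(n) = -4 - 4 = -8)
Q(M) = -56*M² (Q(M) = (7*(-8))*M² = -56*M²)
P(N, V) = -13 + 2*V
p = -29
(Q(56) + P(58, 49)) + p = (-56*56² + (-13 + 2*49)) - 29 = (-56*3136 + (-13 + 98)) - 29 = (-175616 + 85) - 29 = -175531 - 29 = -175560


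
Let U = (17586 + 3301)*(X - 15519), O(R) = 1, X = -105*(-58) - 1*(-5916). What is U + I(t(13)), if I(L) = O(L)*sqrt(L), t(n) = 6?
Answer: -73376031 + sqrt(6) ≈ -7.3376e+7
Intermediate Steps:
X = 12006 (X = 6090 + 5916 = 12006)
U = -73376031 (U = (17586 + 3301)*(12006 - 15519) = 20887*(-3513) = -73376031)
I(L) = sqrt(L) (I(L) = 1*sqrt(L) = sqrt(L))
U + I(t(13)) = -73376031 + sqrt(6)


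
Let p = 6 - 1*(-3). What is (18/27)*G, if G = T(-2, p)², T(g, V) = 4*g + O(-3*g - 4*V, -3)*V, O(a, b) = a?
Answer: 154568/3 ≈ 51523.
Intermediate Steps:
p = 9 (p = 6 + 3 = 9)
T(g, V) = 4*g + V*(-4*V - 3*g) (T(g, V) = 4*g + (-3*g - 4*V)*V = 4*g + (-4*V - 3*g)*V = 4*g + V*(-4*V - 3*g))
G = 77284 (G = (4*(-2) - 1*9*(3*(-2) + 4*9))² = (-8 - 1*9*(-6 + 36))² = (-8 - 1*9*30)² = (-8 - 270)² = (-278)² = 77284)
(18/27)*G = (18/27)*77284 = (18*(1/27))*77284 = (⅔)*77284 = 154568/3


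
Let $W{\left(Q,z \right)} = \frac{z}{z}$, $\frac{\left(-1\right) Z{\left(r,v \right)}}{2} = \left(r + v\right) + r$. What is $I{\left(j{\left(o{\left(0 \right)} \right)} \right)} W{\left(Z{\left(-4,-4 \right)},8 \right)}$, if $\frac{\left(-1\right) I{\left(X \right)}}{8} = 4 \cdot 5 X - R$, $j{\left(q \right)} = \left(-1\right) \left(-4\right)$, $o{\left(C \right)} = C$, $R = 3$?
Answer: $-616$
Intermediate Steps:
$Z{\left(r,v \right)} = - 4 r - 2 v$ ($Z{\left(r,v \right)} = - 2 \left(\left(r + v\right) + r\right) = - 2 \left(v + 2 r\right) = - 4 r - 2 v$)
$W{\left(Q,z \right)} = 1$
$j{\left(q \right)} = 4$
$I{\left(X \right)} = 24 - 160 X$ ($I{\left(X \right)} = - 8 \left(4 \cdot 5 X - 3\right) = - 8 \left(20 X - 3\right) = - 8 \left(-3 + 20 X\right) = 24 - 160 X$)
$I{\left(j{\left(o{\left(0 \right)} \right)} \right)} W{\left(Z{\left(-4,-4 \right)},8 \right)} = \left(24 - 640\right) 1 = \left(-616\right) 1 = -616$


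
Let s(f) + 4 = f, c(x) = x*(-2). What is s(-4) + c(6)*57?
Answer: -692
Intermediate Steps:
c(x) = -2*x
s(f) = -4 + f
s(-4) + c(6)*57 = (-4 - 4) - 2*6*57 = -8 - 12*57 = -8 - 684 = -692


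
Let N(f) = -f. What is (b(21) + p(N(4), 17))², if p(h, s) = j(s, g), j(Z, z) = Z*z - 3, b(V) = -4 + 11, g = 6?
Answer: 11236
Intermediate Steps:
b(V) = 7
j(Z, z) = -3 + Z*z
p(h, s) = -3 + 6*s (p(h, s) = -3 + s*6 = -3 + 6*s)
(b(21) + p(N(4), 17))² = (7 + (-3 + 6*17))² = (7 + (-3 + 102))² = (7 + 99)² = 106² = 11236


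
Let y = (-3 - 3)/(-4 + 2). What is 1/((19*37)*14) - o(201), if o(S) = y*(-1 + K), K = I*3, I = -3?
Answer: 295261/9842 ≈ 30.000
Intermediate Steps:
K = -9 (K = -3*3 = -9)
y = 3 (y = -6/(-2) = -6*(-1/2) = 3)
o(S) = -30 (o(S) = 3*(-1 - 9) = 3*(-10) = -30)
1/((19*37)*14) - o(201) = 1/((19*37)*14) - 1*(-30) = 1/(703*14) + 30 = 1/9842 + 30 = 295261/9842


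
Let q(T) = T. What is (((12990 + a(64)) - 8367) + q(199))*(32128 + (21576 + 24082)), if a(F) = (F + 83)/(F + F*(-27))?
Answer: 312064247273/832 ≈ 3.7508e+8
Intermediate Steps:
a(F) = -(83 + F)/(26*F) (a(F) = (83 + F)/(F - 27*F) = (83 + F)/((-26*F)) = (83 + F)*(-1/(26*F)) = -(83 + F)/(26*F))
(((12990 + a(64)) - 8367) + q(199))*(32128 + (21576 + 24082)) = (((12990 + (1/26)*(-83 - 1*64)/64) - 8367) + 199)*(32128 + (21576 + 24082)) = (((12990 + (1/26)*(1/64)*(-83 - 64)) - 8367) + 199)*(32128 + 45658) = (((12990 + (1/26)*(1/64)*(-147)) - 8367) + 199)*77786 = (((12990 - 147/1664) - 8367) + 199)*77786 = ((21615213/1664 - 8367) + 199)*77786 = (7692525/1664 + 199)*77786 = (8023661/1664)*77786 = 312064247273/832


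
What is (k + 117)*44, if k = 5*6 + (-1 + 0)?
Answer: 6424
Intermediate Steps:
k = 29 (k = 30 - 1 = 29)
(k + 117)*44 = (29 + 117)*44 = 146*44 = 6424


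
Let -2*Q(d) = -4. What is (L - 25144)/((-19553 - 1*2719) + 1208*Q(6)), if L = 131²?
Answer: 7983/19856 ≈ 0.40204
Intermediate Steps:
Q(d) = 2 (Q(d) = -½*(-4) = 2)
L = 17161
(L - 25144)/((-19553 - 1*2719) + 1208*Q(6)) = (17161 - 25144)/((-19553 - 1*2719) + 1208*2) = -7983/((-19553 - 2719) + 2416) = -7983/(-22272 + 2416) = -7983/(-19856) = -7983*(-1/19856) = 7983/19856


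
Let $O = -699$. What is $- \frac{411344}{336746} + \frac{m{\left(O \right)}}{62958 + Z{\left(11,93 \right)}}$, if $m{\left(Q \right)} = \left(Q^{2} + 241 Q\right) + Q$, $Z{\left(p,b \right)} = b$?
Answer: $\frac{13605916989}{3538695341} \approx 3.8449$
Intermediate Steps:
$m{\left(Q \right)} = Q^{2} + 242 Q$
$- \frac{411344}{336746} + \frac{m{\left(O \right)}}{62958 + Z{\left(11,93 \right)}} = - \frac{411344}{336746} + \frac{\left(-699\right) \left(242 - 699\right)}{62958 + 93} = \left(-411344\right) \frac{1}{336746} + \frac{\left(-699\right) \left(-457\right)}{63051} = - \frac{205672}{168373} + 319443 \cdot \frac{1}{63051} = - \frac{205672}{168373} + \frac{106481}{21017} = \frac{13605916989}{3538695341}$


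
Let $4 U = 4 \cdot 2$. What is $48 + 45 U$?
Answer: $138$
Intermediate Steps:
$U = 2$ ($U = \frac{4 \cdot 2}{4} = \frac{1}{4} \cdot 8 = 2$)
$48 + 45 U = 48 + 45 \cdot 2 = 48 + 90 = 138$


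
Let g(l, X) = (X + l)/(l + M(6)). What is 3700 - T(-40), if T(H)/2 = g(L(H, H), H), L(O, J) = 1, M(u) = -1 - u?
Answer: 3687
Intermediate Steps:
g(l, X) = (X + l)/(-7 + l) (g(l, X) = (X + l)/(l + (-1 - 1*6)) = (X + l)/(l + (-1 - 6)) = (X + l)/(l - 7) = (X + l)/(-7 + l))
T(H) = -⅓ - H/3 (T(H) = 2*((H + 1)/(-7 + 1)) = 2*((1 + H)/(-6)) = 2*(-(1 + H)/6) = 2*(-⅙ - H/6) = -⅓ - H/3)
3700 - T(-40) = 3700 - (-⅓ - ⅓*(-40)) = 3700 - (-⅓ + 40/3) = 3700 - 1*13 = 3700 - 13 = 3687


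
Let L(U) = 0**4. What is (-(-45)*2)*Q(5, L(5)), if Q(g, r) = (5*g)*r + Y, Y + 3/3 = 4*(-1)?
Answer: -450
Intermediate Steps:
L(U) = 0
Y = -5 (Y = -1 + 4*(-1) = -1 - 4 = -5)
Q(g, r) = -5 + 5*g*r (Q(g, r) = (5*g)*r - 5 = 5*g*r - 5 = -5 + 5*g*r)
(-(-45)*2)*Q(5, L(5)) = (-(-45)*2)*(-5 + 5*5*0) = (-9*(-10))*(-5 + 0) = 90*(-5) = -450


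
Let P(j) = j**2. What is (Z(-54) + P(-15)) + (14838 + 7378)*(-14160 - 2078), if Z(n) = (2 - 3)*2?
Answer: -360743185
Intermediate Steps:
Z(n) = -2 (Z(n) = -1*2 = -2)
(Z(-54) + P(-15)) + (14838 + 7378)*(-14160 - 2078) = (-2 + (-15)**2) + (14838 + 7378)*(-14160 - 2078) = (-2 + 225) + 22216*(-16238) = 223 - 360743408 = -360743185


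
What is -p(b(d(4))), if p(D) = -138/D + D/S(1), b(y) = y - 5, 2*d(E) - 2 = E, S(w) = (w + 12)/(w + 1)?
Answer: -893/13 ≈ -68.692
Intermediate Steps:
S(w) = (12 + w)/(1 + w)
d(E) = 1 + E/2
b(y) = -5 + y
p(D) = -138/D + 2*D/13 (p(D) = -138/D + D/(((12 + 1)/(1 + 1))) = -138/D + D/((13/2)) = -138/D + D/(((1/2)*13)) = -138/D + D/(13/2) = -138/D + D*(2/13) = -138/D + 2*D/13)
-p(b(d(4))) = -(-138/(-5 + (1 + (1/2)*4)) + 2*(-5 + (1 + (1/2)*4))/13) = -(-138/(-5 + (1 + 2)) + 2*(-5 + (1 + 2))/13) = -(-138/(-5 + 3) + 2*(-5 + 3)/13) = -(-138/(-2) + (2/13)*(-2)) = -(-138*(-1/2) - 4/13) = -(69 - 4/13) = -1*893/13 = -893/13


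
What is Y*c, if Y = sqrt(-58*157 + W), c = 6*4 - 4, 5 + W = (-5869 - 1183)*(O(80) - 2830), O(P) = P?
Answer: 20*sqrt(19383889) ≈ 88054.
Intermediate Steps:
W = 19392995 (W = -5 + (-5869 - 1183)*(80 - 2830) = -5 - 7052*(-2750) = -5 + 19393000 = 19392995)
c = 20 (c = 24 - 4 = 20)
Y = sqrt(19383889) (Y = sqrt(-58*157 + 19392995) = sqrt(-9106 + 19392995) = sqrt(19383889) ≈ 4402.7)
Y*c = sqrt(19383889)*20 = 20*sqrt(19383889)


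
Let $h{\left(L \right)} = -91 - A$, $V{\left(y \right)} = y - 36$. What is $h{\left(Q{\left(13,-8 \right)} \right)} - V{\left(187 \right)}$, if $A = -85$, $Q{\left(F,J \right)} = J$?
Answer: $-157$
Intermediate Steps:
$V{\left(y \right)} = -36 + y$ ($V{\left(y \right)} = y - 36 = -36 + y$)
$h{\left(L \right)} = -6$ ($h{\left(L \right)} = -91 - -85 = -91 + 85 = -6$)
$h{\left(Q{\left(13,-8 \right)} \right)} - V{\left(187 \right)} = -6 - \left(-36 + 187\right) = -6 - 151 = -157$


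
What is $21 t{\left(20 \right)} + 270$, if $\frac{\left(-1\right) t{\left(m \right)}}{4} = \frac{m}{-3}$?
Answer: $830$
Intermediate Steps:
$t{\left(m \right)} = \frac{4 m}{3}$ ($t{\left(m \right)} = - 4 \frac{m}{-3} = - 4 m \left(- \frac{1}{3}\right) = - 4 \left(- \frac{m}{3}\right) = \frac{4 m}{3}$)
$21 t{\left(20 \right)} + 270 = 21 \cdot \frac{4}{3} \cdot 20 + 270 = 21 \cdot \frac{80}{3} + 270 = 560 + 270 = 830$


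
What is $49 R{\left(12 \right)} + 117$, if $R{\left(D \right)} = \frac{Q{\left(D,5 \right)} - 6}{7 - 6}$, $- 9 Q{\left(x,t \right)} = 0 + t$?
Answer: $- \frac{1838}{9} \approx -204.22$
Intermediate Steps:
$Q{\left(x,t \right)} = - \frac{t}{9}$ ($Q{\left(x,t \right)} = - \frac{0 + t}{9} = - \frac{t}{9}$)
$R{\left(D \right)} = - \frac{59}{9}$ ($R{\left(D \right)} = \frac{\left(- \frac{1}{9}\right) 5 - 6}{7 - 6} = \frac{- \frac{5}{9} - 6}{1} = \left(- \frac{59}{9}\right) 1 = - \frac{59}{9}$)
$49 R{\left(12 \right)} + 117 = 49 \left(- \frac{59}{9}\right) + 117 = - \frac{2891}{9} + 117 = - \frac{1838}{9}$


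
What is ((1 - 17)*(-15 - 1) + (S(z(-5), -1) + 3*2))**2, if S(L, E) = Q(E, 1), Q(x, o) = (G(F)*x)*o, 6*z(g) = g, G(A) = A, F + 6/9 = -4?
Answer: 640000/9 ≈ 71111.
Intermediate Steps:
F = -14/3 (F = -2/3 - 4 = -14/3 ≈ -4.6667)
z(g) = g/6
Q(x, o) = -14*o*x/3 (Q(x, o) = (-14*x/3)*o = -14*o*x/3)
S(L, E) = -14*E/3 (S(L, E) = -14/3*1*E = -14*E/3)
((1 - 17)*(-15 - 1) + (S(z(-5), -1) + 3*2))**2 = ((1 - 17)*(-15 - 1) + (-14/3*(-1) + 3*2))**2 = (-16*(-16) + (14/3 + 6))**2 = (256 + 32/3)**2 = (800/3)**2 = 640000/9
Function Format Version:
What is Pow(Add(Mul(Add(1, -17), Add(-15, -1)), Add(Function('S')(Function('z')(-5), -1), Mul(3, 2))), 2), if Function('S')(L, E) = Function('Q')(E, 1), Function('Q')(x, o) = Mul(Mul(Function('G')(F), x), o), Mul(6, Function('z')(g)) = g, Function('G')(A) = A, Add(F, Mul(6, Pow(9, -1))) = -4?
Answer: Rational(640000, 9) ≈ 71111.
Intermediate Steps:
F = Rational(-14, 3) (F = Add(Rational(-2, 3), -4) = Rational(-14, 3) ≈ -4.6667)
Function('z')(g) = Mul(Rational(1, 6), g)
Function('Q')(x, o) = Mul(Rational(-14, 3), o, x) (Function('Q')(x, o) = Mul(Mul(Rational(-14, 3), x), o) = Mul(Rational(-14, 3), o, x))
Function('S')(L, E) = Mul(Rational(-14, 3), E) (Function('S')(L, E) = Mul(Rational(-14, 3), 1, E) = Mul(Rational(-14, 3), E))
Pow(Add(Mul(Add(1, -17), Add(-15, -1)), Add(Function('S')(Function('z')(-5), -1), Mul(3, 2))), 2) = Pow(Add(Mul(Add(1, -17), Add(-15, -1)), Add(Mul(Rational(-14, 3), -1), Mul(3, 2))), 2) = Pow(Add(Mul(-16, -16), Add(Rational(14, 3), 6)), 2) = Pow(Add(256, Rational(32, 3)), 2) = Pow(Rational(800, 3), 2) = Rational(640000, 9)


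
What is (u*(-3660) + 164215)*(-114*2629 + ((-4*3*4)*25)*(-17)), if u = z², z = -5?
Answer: -20309735790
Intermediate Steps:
u = 25 (u = (-5)² = 25)
(u*(-3660) + 164215)*(-114*2629 + ((-4*3*4)*25)*(-17)) = (25*(-3660) + 164215)*(-114*2629 + ((-4*3*4)*25)*(-17)) = (-91500 + 164215)*(-299706 + (-12*4*25)*(-17)) = 72715*(-299706 - 48*25*(-17)) = 72715*(-299706 - 1200*(-17)) = 72715*(-299706 + 20400) = 72715*(-279306) = -20309735790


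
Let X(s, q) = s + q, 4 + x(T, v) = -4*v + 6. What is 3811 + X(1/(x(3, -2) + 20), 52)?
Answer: 115891/30 ≈ 3863.0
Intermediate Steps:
x(T, v) = 2 - 4*v (x(T, v) = -4 + (-4*v + 6) = -4 + (6 - 4*v) = 2 - 4*v)
X(s, q) = q + s
3811 + X(1/(x(3, -2) + 20), 52) = 3811 + (52 + 1/((2 - 4*(-2)) + 20)) = 3811 + (52 + 1/((2 + 8) + 20)) = 3811 + (52 + 1/(10 + 20)) = 3811 + (52 + 1/30) = 3811 + 1561/30 = 115891/30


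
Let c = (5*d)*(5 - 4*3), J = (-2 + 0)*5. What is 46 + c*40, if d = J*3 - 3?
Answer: 46246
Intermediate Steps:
J = -10 (J = -2*5 = -10)
d = -33 (d = -10*3 - 3 = -30 - 3 = -33)
c = 1155 (c = (5*(-33))*(5 - 4*3) = -165*(5 - 12) = -165*(-7) = 1155)
46 + c*40 = 46 + 1155*40 = 46 + 46200 = 46246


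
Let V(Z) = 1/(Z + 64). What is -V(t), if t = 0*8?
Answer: -1/64 ≈ -0.015625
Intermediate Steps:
t = 0
V(Z) = 1/(64 + Z)
-V(t) = -1/(64 + 0) = -1/64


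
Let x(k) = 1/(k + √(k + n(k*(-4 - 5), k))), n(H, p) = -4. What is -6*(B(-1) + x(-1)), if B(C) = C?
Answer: 6*(√5 + 2*I)/(I + √5) ≈ 7.0 + 2.2361*I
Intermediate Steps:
x(k) = 1/(k + √(-4 + k)) (x(k) = 1/(k + √(k - 4)) = 1/(k + √(-4 + k)))
-6*(B(-1) + x(-1)) = -6*(-1 + 1/(-1 + √(-4 - 1))) = -6*(-1 + 1/(-1 + √(-5))) = -6*(-1 + 1/(-1 + I*√5)) = 6 - 6/(-1 + I*√5)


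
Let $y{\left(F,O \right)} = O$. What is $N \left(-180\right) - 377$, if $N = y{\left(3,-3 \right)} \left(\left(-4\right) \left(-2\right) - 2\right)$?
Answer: $2863$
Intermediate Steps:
$N = -18$ ($N = - 3 \left(\left(-4\right) \left(-2\right) - 2\right) = - 3 \left(8 - 2\right) = \left(-3\right) 6 = -18$)
$N \left(-180\right) - 377 = \left(-18\right) \left(-180\right) - 377 = 3240 - 377 = 2863$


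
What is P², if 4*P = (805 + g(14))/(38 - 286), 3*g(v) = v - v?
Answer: 648025/984064 ≈ 0.65852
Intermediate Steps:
g(v) = 0 (g(v) = (v - v)/3 = (⅓)*0 = 0)
P = -805/992 (P = ((805 + 0)/(38 - 286))/4 = (805/(-248))/4 = (805*(-1/248))/4 = (¼)*(-805/248) = -805/992 ≈ -0.81149)
P² = (-805/992)² = 648025/984064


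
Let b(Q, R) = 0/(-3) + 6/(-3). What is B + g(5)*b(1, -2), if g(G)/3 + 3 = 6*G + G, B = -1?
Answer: -193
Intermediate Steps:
b(Q, R) = -2 (b(Q, R) = 0*(-⅓) + 6*(-⅓) = 0 - 2 = -2)
g(G) = -9 + 21*G (g(G) = -9 + 3*(6*G + G) = -9 + 3*(7*G) = -9 + 21*G)
B + g(5)*b(1, -2) = -1 + (-9 + 21*5)*(-2) = -1 + (-9 + 105)*(-2) = -1 + 96*(-2) = -1 - 192 = -193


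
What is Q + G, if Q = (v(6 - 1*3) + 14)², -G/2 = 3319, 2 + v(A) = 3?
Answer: -6413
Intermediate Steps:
v(A) = 1 (v(A) = -2 + 3 = 1)
G = -6638 (G = -2*3319 = -6638)
Q = 225 (Q = (1 + 14)² = 15² = 225)
Q + G = 225 - 6638 = -6413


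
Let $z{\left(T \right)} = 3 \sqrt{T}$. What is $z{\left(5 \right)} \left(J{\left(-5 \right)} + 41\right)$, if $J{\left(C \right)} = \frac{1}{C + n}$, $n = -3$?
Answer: $\frac{981 \sqrt{5}}{8} \approx 274.2$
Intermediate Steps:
$J{\left(C \right)} = \frac{1}{-3 + C}$ ($J{\left(C \right)} = \frac{1}{C - 3} = \frac{1}{-3 + C}$)
$z{\left(5 \right)} \left(J{\left(-5 \right)} + 41\right) = 3 \sqrt{5} \left(\frac{1}{-3 - 5} + 41\right) = 3 \sqrt{5} \left(\frac{1}{-8} + 41\right) = 3 \sqrt{5} \left(- \frac{1}{8} + 41\right) = 3 \sqrt{5} \cdot \frac{327}{8} = \frac{981 \sqrt{5}}{8}$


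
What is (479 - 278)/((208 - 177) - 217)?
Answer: -67/62 ≈ -1.0806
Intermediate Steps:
(479 - 278)/((208 - 177) - 217) = 201/(31 - 217) = 201/(-186) = 201*(-1/186) = -67/62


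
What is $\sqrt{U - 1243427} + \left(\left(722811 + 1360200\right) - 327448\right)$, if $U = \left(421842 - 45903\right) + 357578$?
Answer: $1755563 + i \sqrt{509910} \approx 1.7556 \cdot 10^{6} + 714.08 i$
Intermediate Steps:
$U = 733517$ ($U = 375939 + 357578 = 733517$)
$\sqrt{U - 1243427} + \left(\left(722811 + 1360200\right) - 327448\right) = \sqrt{733517 - 1243427} + \left(\left(722811 + 1360200\right) - 327448\right) = \sqrt{-509910} + \left(2083011 - 327448\right) = i \sqrt{509910} + 1755563 = 1755563 + i \sqrt{509910}$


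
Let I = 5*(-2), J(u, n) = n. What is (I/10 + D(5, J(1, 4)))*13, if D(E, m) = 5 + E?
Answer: 117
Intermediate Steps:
I = -10
(I/10 + D(5, J(1, 4)))*13 = (-10/10 + (5 + 5))*13 = (-10*1/10 + 10)*13 = (-1 + 10)*13 = 9*13 = 117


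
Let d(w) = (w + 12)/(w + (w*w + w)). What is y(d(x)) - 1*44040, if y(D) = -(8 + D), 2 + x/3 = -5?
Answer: -5858381/133 ≈ -44048.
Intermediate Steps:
x = -21 (x = -6 + 3*(-5) = -6 - 15 = -21)
d(w) = (12 + w)/(w² + 2*w) (d(w) = (12 + w)/(w + (w² + w)) = (12 + w)/(w + (w + w²)) = (12 + w)/(w² + 2*w))
y(D) = -8 - D
y(d(x)) - 1*44040 = (-8 - (12 - 21)/((-21)*(2 - 21))) - 1*44040 = (-8 - (-1)*(-9)/(21*(-19))) - 44040 = (-8 - (-1)*(-1)*(-9)/(21*19)) - 44040 = (-8 - 1*(-3/133)) - 44040 = (-8 + 3/133) - 44040 = -1061/133 - 44040 = -5858381/133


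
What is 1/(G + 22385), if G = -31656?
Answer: -1/9271 ≈ -0.00010786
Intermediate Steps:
1/(G + 22385) = 1/(-31656 + 22385) = 1/(-9271) = -1/9271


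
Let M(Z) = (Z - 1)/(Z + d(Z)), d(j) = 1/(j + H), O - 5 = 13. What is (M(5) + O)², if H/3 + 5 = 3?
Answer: 361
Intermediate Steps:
O = 18 (O = 5 + 13 = 18)
H = -6 (H = -15 + 3*3 = -15 + 9 = -6)
d(j) = 1/(-6 + j) (d(j) = 1/(j - 6) = 1/(-6 + j))
M(Z) = (-1 + Z)/(Z + 1/(-6 + Z)) (M(Z) = (Z - 1)/(Z + 1/(-6 + Z)) = (-1 + Z)/(Z + 1/(-6 + Z)))
(M(5) + O)² = ((-1 + 5)*(-6 + 5)/(1 + 5*(-6 + 5)) + 18)² = (4*(-1)/(1 + 5*(-1)) + 18)² = (4*(-1)/(1 - 5) + 18)² = (4*(-1)/(-4) + 18)² = (-¼*4*(-1) + 18)² = (1 + 18)² = 19² = 361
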